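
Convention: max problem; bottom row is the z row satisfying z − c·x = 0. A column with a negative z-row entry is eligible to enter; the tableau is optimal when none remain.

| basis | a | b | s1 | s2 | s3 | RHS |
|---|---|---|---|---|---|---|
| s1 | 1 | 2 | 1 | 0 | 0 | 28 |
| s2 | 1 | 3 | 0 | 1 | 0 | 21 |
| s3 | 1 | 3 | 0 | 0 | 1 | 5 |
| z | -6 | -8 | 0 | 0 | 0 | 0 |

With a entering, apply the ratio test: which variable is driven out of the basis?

s3

Column a entries and ratios — s1: 28/1 = 28; s2: 21/1 = 21; s3: 5/1 = 5.
Smallest ratio is 5 in the row of s3, so s3 leaves.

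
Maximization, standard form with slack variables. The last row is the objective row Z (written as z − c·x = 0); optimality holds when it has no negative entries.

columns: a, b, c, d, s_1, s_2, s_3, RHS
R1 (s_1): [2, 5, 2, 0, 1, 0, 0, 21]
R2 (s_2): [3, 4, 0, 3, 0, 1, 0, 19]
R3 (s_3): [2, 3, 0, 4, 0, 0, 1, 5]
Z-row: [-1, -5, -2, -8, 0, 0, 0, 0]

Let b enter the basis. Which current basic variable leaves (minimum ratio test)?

s_3

Column b entries and ratios — s_1: 21/5 = 21/5; s_2: 19/4 = 19/4; s_3: 5/3 = 5/3.
Smallest ratio is 5/3 in the row of s_3, so s_3 leaves.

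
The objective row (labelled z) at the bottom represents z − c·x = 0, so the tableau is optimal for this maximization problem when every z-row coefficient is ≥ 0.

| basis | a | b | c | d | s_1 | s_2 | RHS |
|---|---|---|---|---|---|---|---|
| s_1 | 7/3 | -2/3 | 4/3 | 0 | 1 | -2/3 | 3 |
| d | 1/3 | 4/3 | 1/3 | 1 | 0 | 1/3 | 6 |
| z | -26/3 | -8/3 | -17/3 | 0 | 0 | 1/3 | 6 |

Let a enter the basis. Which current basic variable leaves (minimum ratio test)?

s_1

Column a entries and ratios — s_1: 3/(7/3) = 9/7; d: 6/(1/3) = 18.
Smallest ratio is 9/7 in the row of s_1, so s_1 leaves.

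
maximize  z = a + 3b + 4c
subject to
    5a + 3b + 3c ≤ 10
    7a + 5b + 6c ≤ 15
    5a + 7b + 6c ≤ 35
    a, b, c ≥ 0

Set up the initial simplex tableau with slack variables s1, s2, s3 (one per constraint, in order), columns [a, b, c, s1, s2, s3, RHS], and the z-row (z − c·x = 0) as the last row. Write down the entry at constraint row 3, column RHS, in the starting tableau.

The RHS of constraint 3 is b_3 = 35.

35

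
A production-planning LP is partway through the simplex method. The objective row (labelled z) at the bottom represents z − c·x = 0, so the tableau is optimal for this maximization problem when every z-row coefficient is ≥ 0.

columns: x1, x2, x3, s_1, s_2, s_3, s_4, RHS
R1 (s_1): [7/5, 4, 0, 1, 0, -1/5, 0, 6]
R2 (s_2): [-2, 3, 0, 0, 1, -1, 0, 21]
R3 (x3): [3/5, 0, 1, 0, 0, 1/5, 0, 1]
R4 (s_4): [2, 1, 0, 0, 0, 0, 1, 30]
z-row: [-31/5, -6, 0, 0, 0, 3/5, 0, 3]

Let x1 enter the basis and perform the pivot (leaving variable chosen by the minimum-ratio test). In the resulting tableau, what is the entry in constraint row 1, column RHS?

Ratio test on column x1 — row 1: 6/(7/5) = 30/7; row 2: entry -2 ≤ 0; row 3: 1/(3/5) = 5/3; row 4: 30/2 = 15. Minimum is 5/3 at row 3 (x3 leaves); pivot element 3/5.
Divide row 3 by 3/5; eliminate column x1 from the other rows.
Row 1 update in column RHS: 6 − (7/5)·(5/3) = 11/3.

11/3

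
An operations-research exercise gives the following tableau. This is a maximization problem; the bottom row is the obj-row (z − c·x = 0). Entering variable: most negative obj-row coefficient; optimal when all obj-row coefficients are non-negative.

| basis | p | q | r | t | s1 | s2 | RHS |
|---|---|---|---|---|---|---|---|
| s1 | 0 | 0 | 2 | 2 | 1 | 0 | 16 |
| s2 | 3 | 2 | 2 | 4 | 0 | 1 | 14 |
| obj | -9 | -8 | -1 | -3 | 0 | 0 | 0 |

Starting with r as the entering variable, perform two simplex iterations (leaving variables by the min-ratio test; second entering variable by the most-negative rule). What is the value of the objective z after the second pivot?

42

Ratio test on column r — row 1: 16/2 = 8; row 2: 14/2 = 7. Minimum is 7 at row 2 (s2 leaves); pivot element 2.
Pivot on row 2; the obj-row RHS becomes 0 − (-1)·7 = 7.
Next entering variable (most negative obj-row entry -15/2): p.
Ratio test on column p — row 1: entry -3 ≤ 0; row 2: 7/(3/2) = 14/3. Minimum is 14/3 at row 2 (r leaves); pivot element 3/2.
After the second pivot the obj-row RHS is 7 − (-15/2)·(14/3) = 42.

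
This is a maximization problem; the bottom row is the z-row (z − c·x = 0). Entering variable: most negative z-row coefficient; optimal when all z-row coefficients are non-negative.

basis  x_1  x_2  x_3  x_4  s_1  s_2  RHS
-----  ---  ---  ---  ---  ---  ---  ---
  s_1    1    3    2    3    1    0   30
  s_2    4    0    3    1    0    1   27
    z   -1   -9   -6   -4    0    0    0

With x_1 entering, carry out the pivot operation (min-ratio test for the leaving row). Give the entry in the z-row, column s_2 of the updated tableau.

Ratio test on column x_1 — row 1: 30/1 = 30; row 2: 27/4 = 27/4. Minimum is 27/4 at row 2 (s_2 leaves); pivot element 4.
Divide row 2 by 4; eliminate column x_1 from the other rows.
z-row update in column s_2: 0 − (-1)·(1/4) = 1/4.

1/4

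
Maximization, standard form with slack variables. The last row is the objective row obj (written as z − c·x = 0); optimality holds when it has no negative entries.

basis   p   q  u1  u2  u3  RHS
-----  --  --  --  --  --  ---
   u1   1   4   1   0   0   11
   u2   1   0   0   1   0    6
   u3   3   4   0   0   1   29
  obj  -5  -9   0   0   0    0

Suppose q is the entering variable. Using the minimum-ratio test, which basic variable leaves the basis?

u1

Column q entries and ratios — u1: 11/4 = 11/4; u2: 0 ≤ 0, skip; u3: 29/4 = 29/4.
Smallest ratio is 11/4 in the row of u1, so u1 leaves.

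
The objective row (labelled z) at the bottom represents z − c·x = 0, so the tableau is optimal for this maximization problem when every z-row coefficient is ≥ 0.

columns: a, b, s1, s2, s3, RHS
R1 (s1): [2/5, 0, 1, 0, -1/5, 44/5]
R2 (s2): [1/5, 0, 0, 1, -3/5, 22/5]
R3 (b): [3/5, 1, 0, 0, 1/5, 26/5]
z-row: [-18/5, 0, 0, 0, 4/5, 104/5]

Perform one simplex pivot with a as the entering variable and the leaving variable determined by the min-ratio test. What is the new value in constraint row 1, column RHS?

16/3

Ratio test on column a — row 1: (44/5)/(2/5) = 22; row 2: (22/5)/(1/5) = 22; row 3: (26/5)/(3/5) = 26/3. Minimum is 26/3 at row 3 (b leaves); pivot element 3/5.
Divide row 3 by 3/5; eliminate column a from the other rows.
Row 1 update in column RHS: 44/5 − (2/5)·(26/3) = 16/3.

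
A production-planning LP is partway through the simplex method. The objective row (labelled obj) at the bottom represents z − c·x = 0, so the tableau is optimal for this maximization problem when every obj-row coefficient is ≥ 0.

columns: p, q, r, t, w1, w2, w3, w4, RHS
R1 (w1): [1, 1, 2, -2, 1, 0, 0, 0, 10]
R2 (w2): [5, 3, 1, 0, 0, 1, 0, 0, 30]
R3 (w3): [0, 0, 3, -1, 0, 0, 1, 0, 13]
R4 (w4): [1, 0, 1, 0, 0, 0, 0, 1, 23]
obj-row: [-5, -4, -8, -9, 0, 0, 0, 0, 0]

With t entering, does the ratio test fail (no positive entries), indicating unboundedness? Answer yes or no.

Every constraint-row entry in column t is ≤ 0, so increasing t is unbounded.

yes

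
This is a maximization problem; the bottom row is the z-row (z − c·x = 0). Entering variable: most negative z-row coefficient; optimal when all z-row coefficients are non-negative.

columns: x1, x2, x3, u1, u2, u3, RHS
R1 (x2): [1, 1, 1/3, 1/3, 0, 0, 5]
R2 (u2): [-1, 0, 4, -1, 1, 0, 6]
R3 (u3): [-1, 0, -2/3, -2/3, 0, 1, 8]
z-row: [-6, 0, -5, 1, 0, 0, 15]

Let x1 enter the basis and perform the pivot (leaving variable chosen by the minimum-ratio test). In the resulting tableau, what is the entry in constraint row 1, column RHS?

5

Ratio test on column x1 — row 1: 5/1 = 5; row 2: entry -1 ≤ 0; row 3: entry -1 ≤ 0. Minimum is 5 at row 1 (x2 leaves); pivot element 1.
Divide row 1 by 1; eliminate column x1 from the other rows.
In the new row 1, the RHS entry is the old entry divided by the pivot: 5/1 = 5.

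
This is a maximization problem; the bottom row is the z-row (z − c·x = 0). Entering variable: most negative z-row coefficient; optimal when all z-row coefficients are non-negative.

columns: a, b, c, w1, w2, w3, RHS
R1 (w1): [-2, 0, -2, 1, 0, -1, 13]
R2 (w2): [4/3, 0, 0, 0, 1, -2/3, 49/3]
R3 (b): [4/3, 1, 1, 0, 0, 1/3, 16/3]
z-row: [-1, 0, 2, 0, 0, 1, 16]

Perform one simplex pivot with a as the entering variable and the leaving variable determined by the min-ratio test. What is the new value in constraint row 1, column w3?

Ratio test on column a — row 1: entry -2 ≤ 0; row 2: (49/3)/(4/3) = 49/4; row 3: (16/3)/(4/3) = 4. Minimum is 4 at row 3 (b leaves); pivot element 4/3.
Divide row 3 by 4/3; eliminate column a from the other rows.
Row 1 update in column w3: -1 − (-2)·(1/4) = -1/2.

-1/2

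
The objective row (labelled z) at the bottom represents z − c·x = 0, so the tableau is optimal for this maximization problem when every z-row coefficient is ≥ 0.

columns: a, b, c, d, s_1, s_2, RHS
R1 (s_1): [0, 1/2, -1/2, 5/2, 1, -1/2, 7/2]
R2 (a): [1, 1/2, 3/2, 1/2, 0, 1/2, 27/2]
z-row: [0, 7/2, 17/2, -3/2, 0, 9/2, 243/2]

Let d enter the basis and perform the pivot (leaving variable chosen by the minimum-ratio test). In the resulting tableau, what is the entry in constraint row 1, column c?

Ratio test on column d — row 1: (7/2)/(5/2) = 7/5; row 2: (27/2)/(1/2) = 27. Minimum is 7/5 at row 1 (s_1 leaves); pivot element 5/2.
Divide row 1 by 5/2; eliminate column d from the other rows.
In the new row 1, the c entry is the old entry divided by the pivot: (-1/2)/(5/2) = -1/5.

-1/5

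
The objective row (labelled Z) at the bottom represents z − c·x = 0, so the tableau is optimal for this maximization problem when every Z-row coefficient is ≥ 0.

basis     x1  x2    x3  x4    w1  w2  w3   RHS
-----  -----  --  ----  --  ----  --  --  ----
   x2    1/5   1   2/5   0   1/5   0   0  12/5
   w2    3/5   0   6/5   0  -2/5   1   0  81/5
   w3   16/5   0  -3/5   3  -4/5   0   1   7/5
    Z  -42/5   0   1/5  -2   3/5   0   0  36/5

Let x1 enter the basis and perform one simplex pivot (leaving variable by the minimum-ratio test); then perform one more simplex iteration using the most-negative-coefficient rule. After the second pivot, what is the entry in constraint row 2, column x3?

7/4

Ratio test on column x1 — row 1: (12/5)/(1/5) = 12; row 2: (81/5)/(3/5) = 27; row 3: (7/5)/(16/5) = 7/16. Minimum is 7/16 at row 3 (w3 leaves); pivot element 16/5.
Divide row 3 by 16/5; eliminate column x1 from the other rows.
Second iteration: most negative Z-row entry is -3/2 in column w1, so w1 enters.
Ratio test on column w1 — row 1: (37/16)/(1/4) = 37/4; row 2: entry -1/4 ≤ 0; row 3: entry -1/4 ≤ 0. Minimum is 37/4 at row 1 (x2 leaves); pivot element 1/4.
Divide row 1 by 1/4; eliminate column w1 from the other rows.
After both pivots, the entry at constraint row 2, column x3 is 7/4.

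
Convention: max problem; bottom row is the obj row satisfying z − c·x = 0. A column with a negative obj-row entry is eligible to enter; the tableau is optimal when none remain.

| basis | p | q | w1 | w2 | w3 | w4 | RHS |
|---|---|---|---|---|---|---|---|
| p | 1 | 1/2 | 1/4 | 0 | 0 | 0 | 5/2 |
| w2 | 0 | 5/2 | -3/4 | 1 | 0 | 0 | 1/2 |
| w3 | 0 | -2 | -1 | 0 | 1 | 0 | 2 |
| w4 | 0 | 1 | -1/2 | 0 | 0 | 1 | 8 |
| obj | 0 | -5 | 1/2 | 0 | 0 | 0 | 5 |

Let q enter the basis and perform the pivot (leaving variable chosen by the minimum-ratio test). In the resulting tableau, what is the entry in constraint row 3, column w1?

Ratio test on column q — row 1: (5/2)/(1/2) = 5; row 2: (1/2)/(5/2) = 1/5; row 3: entry -2 ≤ 0; row 4: 8/1 = 8. Minimum is 1/5 at row 2 (w2 leaves); pivot element 5/2.
Divide row 2 by 5/2; eliminate column q from the other rows.
Row 3 update in column w1: -1 − (-2)·(-3/10) = -8/5.

-8/5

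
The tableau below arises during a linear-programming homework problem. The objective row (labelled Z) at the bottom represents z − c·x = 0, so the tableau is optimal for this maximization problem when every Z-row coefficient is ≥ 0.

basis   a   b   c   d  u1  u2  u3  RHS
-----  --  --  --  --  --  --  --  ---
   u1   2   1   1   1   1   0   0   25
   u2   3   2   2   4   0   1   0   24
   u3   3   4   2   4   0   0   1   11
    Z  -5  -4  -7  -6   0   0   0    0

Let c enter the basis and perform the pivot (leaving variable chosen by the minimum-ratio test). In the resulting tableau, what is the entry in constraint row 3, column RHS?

11/2

Ratio test on column c — row 1: 25/1 = 25; row 2: 24/2 = 12; row 3: 11/2 = 11/2. Minimum is 11/2 at row 3 (u3 leaves); pivot element 2.
Divide row 3 by 2; eliminate column c from the other rows.
In the new row 3, the RHS entry is the old entry divided by the pivot: 11/2 = 11/2.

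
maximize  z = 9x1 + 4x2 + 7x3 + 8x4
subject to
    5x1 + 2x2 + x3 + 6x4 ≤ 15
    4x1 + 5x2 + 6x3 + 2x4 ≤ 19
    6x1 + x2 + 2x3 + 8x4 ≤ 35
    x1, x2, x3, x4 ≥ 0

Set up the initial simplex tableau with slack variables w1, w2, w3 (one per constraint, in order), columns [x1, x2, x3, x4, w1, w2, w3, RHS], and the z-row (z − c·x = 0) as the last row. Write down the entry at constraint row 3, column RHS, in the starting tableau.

The RHS of constraint 3 is b_3 = 35.

35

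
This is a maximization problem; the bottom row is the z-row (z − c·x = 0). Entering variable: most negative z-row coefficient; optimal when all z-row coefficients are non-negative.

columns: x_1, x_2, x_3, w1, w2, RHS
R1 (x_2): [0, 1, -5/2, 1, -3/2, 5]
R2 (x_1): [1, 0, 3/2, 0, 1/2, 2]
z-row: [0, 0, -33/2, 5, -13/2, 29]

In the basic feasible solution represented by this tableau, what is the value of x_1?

x_1 is basic (row 2); its value is the RHS of that row, 2.

2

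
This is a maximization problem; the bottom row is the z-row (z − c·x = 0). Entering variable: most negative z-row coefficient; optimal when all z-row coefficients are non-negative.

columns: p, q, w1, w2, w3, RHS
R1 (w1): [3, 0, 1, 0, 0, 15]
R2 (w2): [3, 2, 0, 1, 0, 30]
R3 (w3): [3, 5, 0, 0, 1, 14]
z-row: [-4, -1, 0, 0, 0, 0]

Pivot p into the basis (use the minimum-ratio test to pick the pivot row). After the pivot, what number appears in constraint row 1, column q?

-5

Ratio test on column p — row 1: 15/3 = 5; row 2: 30/3 = 10; row 3: 14/3 = 14/3. Minimum is 14/3 at row 3 (w3 leaves); pivot element 3.
Divide row 3 by 3; eliminate column p from the other rows.
Row 1 update in column q: 0 − 3·(5/3) = -5.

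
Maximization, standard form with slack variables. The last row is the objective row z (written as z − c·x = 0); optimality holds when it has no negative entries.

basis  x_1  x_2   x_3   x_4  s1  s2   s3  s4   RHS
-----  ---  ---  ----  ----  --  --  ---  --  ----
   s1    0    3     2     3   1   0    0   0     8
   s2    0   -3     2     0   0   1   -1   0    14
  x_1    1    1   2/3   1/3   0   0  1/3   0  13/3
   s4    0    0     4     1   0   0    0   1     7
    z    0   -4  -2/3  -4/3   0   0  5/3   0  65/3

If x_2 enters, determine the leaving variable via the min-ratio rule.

s1

Column x_2 entries and ratios — s1: 8/3 = 8/3; s2: -3 ≤ 0, skip; x_1: (13/3)/1 = 13/3; s4: 0 ≤ 0, skip.
Smallest ratio is 8/3 in the row of s1, so s1 leaves.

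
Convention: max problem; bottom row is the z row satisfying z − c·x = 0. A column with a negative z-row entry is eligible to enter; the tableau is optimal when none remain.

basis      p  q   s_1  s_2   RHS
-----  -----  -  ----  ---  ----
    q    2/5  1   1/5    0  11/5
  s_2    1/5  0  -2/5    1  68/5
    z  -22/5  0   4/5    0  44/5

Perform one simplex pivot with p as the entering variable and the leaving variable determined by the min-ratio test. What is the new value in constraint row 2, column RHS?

25/2

Ratio test on column p — row 1: (11/5)/(2/5) = 11/2; row 2: (68/5)/(1/5) = 68. Minimum is 11/2 at row 1 (q leaves); pivot element 2/5.
Divide row 1 by 2/5; eliminate column p from the other rows.
Row 2 update in column RHS: 68/5 − (1/5)·(11/2) = 25/2.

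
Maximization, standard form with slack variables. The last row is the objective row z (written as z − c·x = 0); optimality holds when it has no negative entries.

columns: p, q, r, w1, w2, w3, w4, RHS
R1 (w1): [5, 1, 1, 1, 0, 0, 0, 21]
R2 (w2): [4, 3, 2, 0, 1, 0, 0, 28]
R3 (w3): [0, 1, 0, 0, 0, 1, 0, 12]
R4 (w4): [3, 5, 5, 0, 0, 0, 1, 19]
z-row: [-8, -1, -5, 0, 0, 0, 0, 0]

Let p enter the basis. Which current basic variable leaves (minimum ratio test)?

w1

Column p entries and ratios — w1: 21/5 = 21/5; w2: 28/4 = 7; w3: 0 ≤ 0, skip; w4: 19/3 = 19/3.
Smallest ratio is 21/5 in the row of w1, so w1 leaves.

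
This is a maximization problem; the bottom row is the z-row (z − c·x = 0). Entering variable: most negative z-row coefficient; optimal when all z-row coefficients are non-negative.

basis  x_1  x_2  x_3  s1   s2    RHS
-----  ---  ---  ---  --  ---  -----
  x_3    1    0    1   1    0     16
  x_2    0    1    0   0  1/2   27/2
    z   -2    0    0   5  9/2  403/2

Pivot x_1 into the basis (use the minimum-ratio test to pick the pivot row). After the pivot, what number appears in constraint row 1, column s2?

Ratio test on column x_1 — row 1: 16/1 = 16; row 2: entry 0 ≤ 0. Minimum is 16 at row 1 (x_3 leaves); pivot element 1.
Divide row 1 by 1; eliminate column x_1 from the other rows.
In the new row 1, the s2 entry is the old entry divided by the pivot: 0/1 = 0.

0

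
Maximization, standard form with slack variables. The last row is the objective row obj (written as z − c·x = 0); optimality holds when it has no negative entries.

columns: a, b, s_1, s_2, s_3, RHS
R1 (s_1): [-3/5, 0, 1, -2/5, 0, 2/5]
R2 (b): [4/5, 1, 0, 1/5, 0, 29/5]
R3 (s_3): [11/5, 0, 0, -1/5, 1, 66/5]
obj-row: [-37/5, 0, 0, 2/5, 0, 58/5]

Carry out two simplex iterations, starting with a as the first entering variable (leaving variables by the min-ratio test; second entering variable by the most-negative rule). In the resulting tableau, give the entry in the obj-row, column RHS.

57

Ratio test on column a — row 1: entry -3/5 ≤ 0; row 2: (29/5)/(4/5) = 29/4; row 3: (66/5)/(11/5) = 6. Minimum is 6 at row 3 (s_3 leaves); pivot element 11/5.
Divide row 3 by 11/5; eliminate column a from the other rows.
Second iteration: most negative obj-row entry is -3/11 in column s_2, so s_2 enters.
Ratio test on column s_2 — row 1: entry -5/11 ≤ 0; row 2: 1/(3/11) = 11/3; row 3: entry -1/11 ≤ 0. Minimum is 11/3 at row 2 (b leaves); pivot element 3/11.
Divide row 2 by 3/11; eliminate column s_2 from the other rows.
After both pivots, the entry at the obj-row, column RHS is 57.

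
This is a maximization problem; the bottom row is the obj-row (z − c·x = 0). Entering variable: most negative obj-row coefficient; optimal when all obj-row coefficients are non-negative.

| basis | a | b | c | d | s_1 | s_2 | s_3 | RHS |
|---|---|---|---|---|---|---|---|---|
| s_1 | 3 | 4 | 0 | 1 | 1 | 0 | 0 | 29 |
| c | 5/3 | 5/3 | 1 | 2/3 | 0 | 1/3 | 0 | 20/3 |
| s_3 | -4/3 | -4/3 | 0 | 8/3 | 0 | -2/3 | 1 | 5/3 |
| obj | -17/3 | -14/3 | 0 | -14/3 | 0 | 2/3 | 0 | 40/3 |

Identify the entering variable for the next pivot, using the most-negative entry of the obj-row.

Negative obj-row entries: a: -17/3, b: -14/3, d: -14/3.
The most negative is -17/3 in column a, so a enters.

a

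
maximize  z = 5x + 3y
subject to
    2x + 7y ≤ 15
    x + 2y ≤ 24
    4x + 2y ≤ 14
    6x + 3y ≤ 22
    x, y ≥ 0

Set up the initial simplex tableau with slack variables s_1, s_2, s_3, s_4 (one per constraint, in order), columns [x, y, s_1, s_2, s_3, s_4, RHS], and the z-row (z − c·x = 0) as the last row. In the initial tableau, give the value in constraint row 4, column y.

Constraint 4 has coefficient 3 on y.

3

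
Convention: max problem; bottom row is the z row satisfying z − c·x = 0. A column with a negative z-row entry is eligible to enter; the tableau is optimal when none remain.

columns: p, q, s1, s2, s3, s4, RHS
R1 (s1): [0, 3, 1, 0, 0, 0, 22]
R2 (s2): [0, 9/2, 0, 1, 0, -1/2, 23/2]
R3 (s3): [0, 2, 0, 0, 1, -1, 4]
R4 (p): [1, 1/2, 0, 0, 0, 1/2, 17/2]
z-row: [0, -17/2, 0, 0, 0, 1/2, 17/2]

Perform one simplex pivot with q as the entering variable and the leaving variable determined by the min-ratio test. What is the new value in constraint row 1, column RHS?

16

Ratio test on column q — row 1: 22/3 = 22/3; row 2: (23/2)/(9/2) = 23/9; row 3: 4/2 = 2; row 4: (17/2)/(1/2) = 17. Minimum is 2 at row 3 (s3 leaves); pivot element 2.
Divide row 3 by 2; eliminate column q from the other rows.
Row 1 update in column RHS: 22 − 3·2 = 16.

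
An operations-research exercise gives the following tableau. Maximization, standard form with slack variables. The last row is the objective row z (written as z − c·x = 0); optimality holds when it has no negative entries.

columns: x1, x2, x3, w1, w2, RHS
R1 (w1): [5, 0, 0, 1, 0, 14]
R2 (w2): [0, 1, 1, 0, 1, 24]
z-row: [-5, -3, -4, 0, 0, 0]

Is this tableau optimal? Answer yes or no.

The z-row has a negative entry -5 in column x1, so it is not optimal.

no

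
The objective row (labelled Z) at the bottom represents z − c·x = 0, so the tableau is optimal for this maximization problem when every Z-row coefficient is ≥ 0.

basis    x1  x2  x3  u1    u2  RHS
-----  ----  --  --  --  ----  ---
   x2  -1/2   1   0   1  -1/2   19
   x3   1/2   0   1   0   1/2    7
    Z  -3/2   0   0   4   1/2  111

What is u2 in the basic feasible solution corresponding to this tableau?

0

u2 is not in the basis, so in the current basic feasible solution u2 = 0.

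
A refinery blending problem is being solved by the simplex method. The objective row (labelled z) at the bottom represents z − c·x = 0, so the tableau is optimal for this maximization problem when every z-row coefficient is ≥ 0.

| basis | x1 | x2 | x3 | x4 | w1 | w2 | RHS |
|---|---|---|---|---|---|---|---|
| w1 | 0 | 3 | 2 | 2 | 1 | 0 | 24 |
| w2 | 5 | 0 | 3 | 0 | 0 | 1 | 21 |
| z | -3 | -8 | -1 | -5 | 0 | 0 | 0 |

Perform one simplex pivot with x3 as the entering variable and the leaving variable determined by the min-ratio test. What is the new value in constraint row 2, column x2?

0

Ratio test on column x3 — row 1: 24/2 = 12; row 2: 21/3 = 7. Minimum is 7 at row 2 (w2 leaves); pivot element 3.
Divide row 2 by 3; eliminate column x3 from the other rows.
In the new row 2, the x2 entry is the old entry divided by the pivot: 0/3 = 0.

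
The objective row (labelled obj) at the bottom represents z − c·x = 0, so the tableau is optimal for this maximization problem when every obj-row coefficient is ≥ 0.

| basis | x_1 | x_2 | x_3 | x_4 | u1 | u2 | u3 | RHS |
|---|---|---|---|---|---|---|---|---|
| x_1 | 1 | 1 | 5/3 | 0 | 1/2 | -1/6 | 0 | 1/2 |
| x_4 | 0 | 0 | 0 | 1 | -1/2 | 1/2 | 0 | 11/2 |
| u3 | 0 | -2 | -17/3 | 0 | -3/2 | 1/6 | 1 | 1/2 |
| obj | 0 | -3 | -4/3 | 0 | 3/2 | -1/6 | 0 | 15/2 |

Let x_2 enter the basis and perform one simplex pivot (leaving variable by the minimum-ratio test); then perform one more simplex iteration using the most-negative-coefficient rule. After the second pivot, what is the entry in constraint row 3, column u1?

-2/3

Ratio test on column x_2 — row 1: (1/2)/1 = 1/2; row 2: entry 0 ≤ 0; row 3: entry -2 ≤ 0. Minimum is 1/2 at row 1 (x_1 leaves); pivot element 1.
Divide row 1 by 1; eliminate column x_2 from the other rows.
Second iteration: most negative obj-row entry is -2/3 in column u2, so u2 enters.
Ratio test on column u2 — row 1: entry -1/6 ≤ 0; row 2: (11/2)/(1/2) = 11; row 3: entry -1/6 ≤ 0. Minimum is 11 at row 2 (x_4 leaves); pivot element 1/2.
Divide row 2 by 1/2; eliminate column u2 from the other rows.
After both pivots, the entry at constraint row 3, column u1 is -2/3.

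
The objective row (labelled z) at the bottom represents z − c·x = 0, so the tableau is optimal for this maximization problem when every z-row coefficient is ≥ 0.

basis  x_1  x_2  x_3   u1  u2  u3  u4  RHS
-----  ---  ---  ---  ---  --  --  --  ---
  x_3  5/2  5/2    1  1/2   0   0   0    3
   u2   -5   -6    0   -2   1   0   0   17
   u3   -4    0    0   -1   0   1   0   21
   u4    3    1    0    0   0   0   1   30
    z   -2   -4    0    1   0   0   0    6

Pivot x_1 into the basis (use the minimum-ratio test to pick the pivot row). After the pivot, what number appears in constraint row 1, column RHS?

Ratio test on column x_1 — row 1: 3/(5/2) = 6/5; row 2: entry -5 ≤ 0; row 3: entry -4 ≤ 0; row 4: 30/3 = 10. Minimum is 6/5 at row 1 (x_3 leaves); pivot element 5/2.
Divide row 1 by 5/2; eliminate column x_1 from the other rows.
In the new row 1, the RHS entry is the old entry divided by the pivot: 3/(5/2) = 6/5.

6/5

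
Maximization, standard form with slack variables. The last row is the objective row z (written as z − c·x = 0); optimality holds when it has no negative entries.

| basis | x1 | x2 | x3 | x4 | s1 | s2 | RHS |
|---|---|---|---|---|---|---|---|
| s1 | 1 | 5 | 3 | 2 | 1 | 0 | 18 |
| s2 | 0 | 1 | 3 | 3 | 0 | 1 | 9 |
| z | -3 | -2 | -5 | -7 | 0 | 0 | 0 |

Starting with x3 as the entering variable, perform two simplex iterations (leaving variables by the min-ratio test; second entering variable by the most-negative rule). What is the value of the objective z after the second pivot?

42

Ratio test on column x3 — row 1: 18/3 = 6; row 2: 9/3 = 3. Minimum is 3 at row 2 (s2 leaves); pivot element 3.
Pivot on row 2; the z-row RHS becomes 0 − (-5)·3 = 15.
Next entering variable (most negative z-row entry -3): x1.
Ratio test on column x1 — row 1: 9/1 = 9; row 2: entry 0 ≤ 0. Minimum is 9 at row 1 (s1 leaves); pivot element 1.
After the second pivot the z-row RHS is 15 − (-3)·9 = 42.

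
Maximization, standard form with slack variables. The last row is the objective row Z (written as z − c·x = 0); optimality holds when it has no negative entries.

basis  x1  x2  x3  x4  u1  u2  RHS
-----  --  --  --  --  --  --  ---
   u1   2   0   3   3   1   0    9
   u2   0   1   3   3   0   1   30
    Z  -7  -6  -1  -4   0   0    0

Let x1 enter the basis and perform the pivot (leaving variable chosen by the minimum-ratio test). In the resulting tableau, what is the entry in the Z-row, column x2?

Ratio test on column x1 — row 1: 9/2 = 9/2; row 2: entry 0 ≤ 0. Minimum is 9/2 at row 1 (u1 leaves); pivot element 2.
Divide row 1 by 2; eliminate column x1 from the other rows.
Z-row update in column x2: -6 − (-7)·0 = -6.

-6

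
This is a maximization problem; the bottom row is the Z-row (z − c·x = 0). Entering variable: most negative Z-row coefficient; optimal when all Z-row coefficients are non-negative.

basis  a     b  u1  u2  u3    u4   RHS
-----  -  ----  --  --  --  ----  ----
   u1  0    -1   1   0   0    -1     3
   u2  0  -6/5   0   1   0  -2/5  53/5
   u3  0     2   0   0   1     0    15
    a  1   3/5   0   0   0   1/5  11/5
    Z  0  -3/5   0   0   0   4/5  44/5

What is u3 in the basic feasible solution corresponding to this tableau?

15

u3 is basic (row 3); its value is the RHS of that row, 15.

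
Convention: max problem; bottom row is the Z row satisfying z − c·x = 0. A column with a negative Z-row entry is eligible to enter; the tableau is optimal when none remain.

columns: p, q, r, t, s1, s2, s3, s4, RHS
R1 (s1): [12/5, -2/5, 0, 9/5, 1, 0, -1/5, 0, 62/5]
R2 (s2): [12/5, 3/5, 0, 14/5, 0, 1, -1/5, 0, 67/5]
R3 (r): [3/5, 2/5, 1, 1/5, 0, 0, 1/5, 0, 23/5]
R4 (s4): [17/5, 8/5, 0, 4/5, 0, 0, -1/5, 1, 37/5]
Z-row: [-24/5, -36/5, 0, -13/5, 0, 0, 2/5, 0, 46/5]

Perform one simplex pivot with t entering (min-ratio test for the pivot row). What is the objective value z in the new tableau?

303/14

Ratio test on column t — row 1: (62/5)/(9/5) = 62/9; row 2: (67/5)/(14/5) = 67/14; row 3: (23/5)/(1/5) = 23; row 4: (37/5)/(4/5) = 37/4. Minimum is 67/14 at row 2 (s2 leaves); pivot element 14/5.
Pivot on row 2; the Z-row RHS becomes 46/5 − (-13/5)·(67/14) = 303/14.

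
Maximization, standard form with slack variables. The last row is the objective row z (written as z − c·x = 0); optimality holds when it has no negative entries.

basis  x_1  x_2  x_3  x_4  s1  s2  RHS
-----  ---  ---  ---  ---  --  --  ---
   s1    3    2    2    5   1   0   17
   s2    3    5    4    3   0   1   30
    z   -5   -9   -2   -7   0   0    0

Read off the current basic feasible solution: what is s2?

s2 is basic (row 2); its value is the RHS of that row, 30.

30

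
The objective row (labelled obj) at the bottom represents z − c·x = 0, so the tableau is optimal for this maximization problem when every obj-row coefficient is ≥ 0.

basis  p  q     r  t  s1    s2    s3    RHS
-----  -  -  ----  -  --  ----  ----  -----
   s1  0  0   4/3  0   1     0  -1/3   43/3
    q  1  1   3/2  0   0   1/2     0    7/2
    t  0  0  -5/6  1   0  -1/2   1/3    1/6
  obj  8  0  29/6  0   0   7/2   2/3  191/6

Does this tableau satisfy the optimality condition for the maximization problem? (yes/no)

yes

Every obj-row coefficient is ≥ 0, so the tableau is optimal.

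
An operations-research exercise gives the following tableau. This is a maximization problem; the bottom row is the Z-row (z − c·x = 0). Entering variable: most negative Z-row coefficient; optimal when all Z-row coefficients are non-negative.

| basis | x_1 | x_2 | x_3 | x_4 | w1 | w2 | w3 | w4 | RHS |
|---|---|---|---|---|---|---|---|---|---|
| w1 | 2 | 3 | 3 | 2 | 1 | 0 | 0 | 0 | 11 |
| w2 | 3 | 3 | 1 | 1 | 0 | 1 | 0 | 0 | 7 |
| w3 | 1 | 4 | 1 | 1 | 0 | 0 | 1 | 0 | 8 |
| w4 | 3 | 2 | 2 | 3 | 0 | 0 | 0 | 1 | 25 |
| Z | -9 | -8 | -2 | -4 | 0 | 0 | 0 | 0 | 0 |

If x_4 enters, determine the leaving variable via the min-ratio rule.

Column x_4 entries and ratios — w1: 11/2 = 11/2; w2: 7/1 = 7; w3: 8/1 = 8; w4: 25/3 = 25/3.
Smallest ratio is 11/2 in the row of w1, so w1 leaves.

w1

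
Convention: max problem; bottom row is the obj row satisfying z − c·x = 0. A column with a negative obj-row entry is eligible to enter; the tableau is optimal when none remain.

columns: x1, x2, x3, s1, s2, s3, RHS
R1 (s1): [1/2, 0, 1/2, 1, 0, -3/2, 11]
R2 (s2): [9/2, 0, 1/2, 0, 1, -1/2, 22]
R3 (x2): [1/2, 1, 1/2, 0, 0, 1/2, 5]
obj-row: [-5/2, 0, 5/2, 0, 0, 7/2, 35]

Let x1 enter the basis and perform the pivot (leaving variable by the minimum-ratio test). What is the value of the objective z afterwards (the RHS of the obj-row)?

Ratio test on column x1 — row 1: 11/(1/2) = 22; row 2: 22/(9/2) = 44/9; row 3: 5/(1/2) = 10. Minimum is 44/9 at row 2 (s2 leaves); pivot element 9/2.
Pivot on row 2; the obj-row RHS becomes 35 − (-5/2)·(44/9) = 425/9.

425/9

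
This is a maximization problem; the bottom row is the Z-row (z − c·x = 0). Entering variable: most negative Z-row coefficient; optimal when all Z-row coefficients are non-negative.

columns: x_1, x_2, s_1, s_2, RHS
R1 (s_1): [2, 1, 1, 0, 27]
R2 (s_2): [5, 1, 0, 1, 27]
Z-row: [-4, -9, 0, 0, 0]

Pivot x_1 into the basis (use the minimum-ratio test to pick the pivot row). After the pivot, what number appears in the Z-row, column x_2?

-41/5

Ratio test on column x_1 — row 1: 27/2 = 27/2; row 2: 27/5 = 27/5. Minimum is 27/5 at row 2 (s_2 leaves); pivot element 5.
Divide row 2 by 5; eliminate column x_1 from the other rows.
Z-row update in column x_2: -9 − (-4)·(1/5) = -41/5.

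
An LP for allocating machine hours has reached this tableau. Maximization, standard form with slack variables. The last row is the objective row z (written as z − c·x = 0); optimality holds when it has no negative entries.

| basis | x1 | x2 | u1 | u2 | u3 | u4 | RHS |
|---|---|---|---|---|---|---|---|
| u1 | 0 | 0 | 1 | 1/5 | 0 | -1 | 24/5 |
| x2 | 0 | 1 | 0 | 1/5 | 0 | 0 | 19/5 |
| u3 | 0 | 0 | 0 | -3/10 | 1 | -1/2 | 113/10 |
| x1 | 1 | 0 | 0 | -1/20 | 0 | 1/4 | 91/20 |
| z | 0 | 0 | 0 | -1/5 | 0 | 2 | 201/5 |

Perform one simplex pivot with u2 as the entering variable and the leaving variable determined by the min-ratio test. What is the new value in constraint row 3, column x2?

Ratio test on column u2 — row 1: (24/5)/(1/5) = 24; row 2: (19/5)/(1/5) = 19; row 3: entry -3/10 ≤ 0; row 4: entry -1/20 ≤ 0. Minimum is 19 at row 2 (x2 leaves); pivot element 1/5.
Divide row 2 by 1/5; eliminate column u2 from the other rows.
Row 3 update in column x2: 0 − (-3/10)·5 = 3/2.

3/2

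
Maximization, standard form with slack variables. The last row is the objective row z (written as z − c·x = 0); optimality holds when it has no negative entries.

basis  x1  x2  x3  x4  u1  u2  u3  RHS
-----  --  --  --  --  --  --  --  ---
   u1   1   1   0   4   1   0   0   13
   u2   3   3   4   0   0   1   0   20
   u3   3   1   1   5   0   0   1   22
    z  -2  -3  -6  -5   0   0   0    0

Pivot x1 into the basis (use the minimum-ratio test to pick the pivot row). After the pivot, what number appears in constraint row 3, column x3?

Ratio test on column x1 — row 1: 13/1 = 13; row 2: 20/3 = 20/3; row 3: 22/3 = 22/3. Minimum is 20/3 at row 2 (u2 leaves); pivot element 3.
Divide row 2 by 3; eliminate column x1 from the other rows.
Row 3 update in column x3: 1 − 3·(4/3) = -3.

-3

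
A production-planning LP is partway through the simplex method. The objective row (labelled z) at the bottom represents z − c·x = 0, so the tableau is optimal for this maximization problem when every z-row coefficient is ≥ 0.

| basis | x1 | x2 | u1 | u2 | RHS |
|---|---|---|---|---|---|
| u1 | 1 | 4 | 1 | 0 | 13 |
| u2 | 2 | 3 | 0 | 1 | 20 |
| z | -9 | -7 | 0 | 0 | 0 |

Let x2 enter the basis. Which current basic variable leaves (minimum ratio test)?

Column x2 entries and ratios — u1: 13/4 = 13/4; u2: 20/3 = 20/3.
Smallest ratio is 13/4 in the row of u1, so u1 leaves.

u1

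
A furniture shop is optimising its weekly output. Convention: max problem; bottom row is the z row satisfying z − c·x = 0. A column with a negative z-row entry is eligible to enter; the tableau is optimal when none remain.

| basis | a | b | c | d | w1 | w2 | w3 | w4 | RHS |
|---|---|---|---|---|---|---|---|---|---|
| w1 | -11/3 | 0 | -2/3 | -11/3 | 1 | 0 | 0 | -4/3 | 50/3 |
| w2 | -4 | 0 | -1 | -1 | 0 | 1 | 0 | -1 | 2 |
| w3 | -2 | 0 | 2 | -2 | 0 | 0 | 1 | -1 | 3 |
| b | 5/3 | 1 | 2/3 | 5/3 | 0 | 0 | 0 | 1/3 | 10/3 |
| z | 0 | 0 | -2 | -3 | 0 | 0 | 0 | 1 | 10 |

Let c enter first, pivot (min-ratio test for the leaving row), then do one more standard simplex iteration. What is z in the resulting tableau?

18

Ratio test on column c — row 1: entry -2/3 ≤ 0; row 2: entry -1 ≤ 0; row 3: 3/2 = 3/2; row 4: (10/3)/(2/3) = 5. Minimum is 3/2 at row 3 (w3 leaves); pivot element 2.
Pivot on row 3; the z-row RHS becomes 10 − (-2)·(3/2) = 13.
Next entering variable (most negative z-row entry -5): d.
Ratio test on column d — row 1: entry -13/3 ≤ 0; row 2: entry -2 ≤ 0; row 3: entry -1 ≤ 0; row 4: (7/3)/(7/3) = 1. Minimum is 1 at row 4 (b leaves); pivot element 7/3.
After the second pivot the z-row RHS is 13 − (-5)·1 = 18.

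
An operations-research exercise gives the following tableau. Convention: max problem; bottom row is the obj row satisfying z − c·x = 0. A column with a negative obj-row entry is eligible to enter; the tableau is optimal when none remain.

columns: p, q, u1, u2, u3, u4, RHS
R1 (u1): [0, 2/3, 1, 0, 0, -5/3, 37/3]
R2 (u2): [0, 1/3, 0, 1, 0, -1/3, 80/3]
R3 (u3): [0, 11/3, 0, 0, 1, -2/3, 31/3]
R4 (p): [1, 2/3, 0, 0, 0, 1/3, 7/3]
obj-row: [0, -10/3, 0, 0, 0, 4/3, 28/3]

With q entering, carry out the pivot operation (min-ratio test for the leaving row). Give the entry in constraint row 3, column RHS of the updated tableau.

31/11

Ratio test on column q — row 1: (37/3)/(2/3) = 37/2; row 2: (80/3)/(1/3) = 80; row 3: (31/3)/(11/3) = 31/11; row 4: (7/3)/(2/3) = 7/2. Minimum is 31/11 at row 3 (u3 leaves); pivot element 11/3.
Divide row 3 by 11/3; eliminate column q from the other rows.
In the new row 3, the RHS entry is the old entry divided by the pivot: (31/3)/(11/3) = 31/11.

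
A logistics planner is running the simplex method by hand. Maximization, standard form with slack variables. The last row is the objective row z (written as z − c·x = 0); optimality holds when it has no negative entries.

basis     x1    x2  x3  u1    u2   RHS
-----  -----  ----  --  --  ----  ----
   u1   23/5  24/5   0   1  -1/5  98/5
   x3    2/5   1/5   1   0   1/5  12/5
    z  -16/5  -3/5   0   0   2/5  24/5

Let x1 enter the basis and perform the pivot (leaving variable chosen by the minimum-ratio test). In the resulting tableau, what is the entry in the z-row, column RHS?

424/23

Ratio test on column x1 — row 1: (98/5)/(23/5) = 98/23; row 2: (12/5)/(2/5) = 6. Minimum is 98/23 at row 1 (u1 leaves); pivot element 23/5.
Divide row 1 by 23/5; eliminate column x1 from the other rows.
z-row update in column RHS: 24/5 − (-16/5)·(98/23) = 424/23.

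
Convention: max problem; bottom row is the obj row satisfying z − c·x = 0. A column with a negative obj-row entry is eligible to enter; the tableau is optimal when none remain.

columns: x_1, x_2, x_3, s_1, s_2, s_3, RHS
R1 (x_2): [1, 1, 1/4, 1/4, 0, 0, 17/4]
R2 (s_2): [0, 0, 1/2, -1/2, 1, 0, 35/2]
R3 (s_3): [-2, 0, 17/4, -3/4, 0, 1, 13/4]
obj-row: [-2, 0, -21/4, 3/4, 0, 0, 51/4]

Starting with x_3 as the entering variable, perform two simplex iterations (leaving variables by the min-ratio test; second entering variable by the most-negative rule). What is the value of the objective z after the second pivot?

33

Ratio test on column x_3 — row 1: (17/4)/(1/4) = 17; row 2: (35/2)/(1/2) = 35; row 3: (13/4)/(17/4) = 13/17. Minimum is 13/17 at row 3 (s_3 leaves); pivot element 17/4.
Pivot on row 3; the obj-row RHS becomes 51/4 − (-21/4)·(13/17) = 285/17.
Next entering variable (most negative obj-row entry -76/17): x_1.
Ratio test on column x_1 — row 1: (69/17)/(19/17) = 69/19; row 2: (291/17)/(4/17) = 291/4; row 3: entry -8/17 ≤ 0. Minimum is 69/19 at row 1 (x_2 leaves); pivot element 19/17.
After the second pivot the obj-row RHS is 285/17 − (-76/17)·(69/19) = 33.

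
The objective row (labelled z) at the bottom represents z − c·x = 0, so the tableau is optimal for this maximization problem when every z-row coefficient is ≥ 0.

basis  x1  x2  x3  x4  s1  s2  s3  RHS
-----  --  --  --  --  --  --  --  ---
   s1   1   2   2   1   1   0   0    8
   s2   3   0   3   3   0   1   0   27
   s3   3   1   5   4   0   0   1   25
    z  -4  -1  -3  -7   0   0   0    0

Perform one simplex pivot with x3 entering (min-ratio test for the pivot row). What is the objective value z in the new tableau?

12

Ratio test on column x3 — row 1: 8/2 = 4; row 2: 27/3 = 9; row 3: 25/5 = 5. Minimum is 4 at row 1 (s1 leaves); pivot element 2.
Pivot on row 1; the z-row RHS becomes 0 − (-3)·4 = 12.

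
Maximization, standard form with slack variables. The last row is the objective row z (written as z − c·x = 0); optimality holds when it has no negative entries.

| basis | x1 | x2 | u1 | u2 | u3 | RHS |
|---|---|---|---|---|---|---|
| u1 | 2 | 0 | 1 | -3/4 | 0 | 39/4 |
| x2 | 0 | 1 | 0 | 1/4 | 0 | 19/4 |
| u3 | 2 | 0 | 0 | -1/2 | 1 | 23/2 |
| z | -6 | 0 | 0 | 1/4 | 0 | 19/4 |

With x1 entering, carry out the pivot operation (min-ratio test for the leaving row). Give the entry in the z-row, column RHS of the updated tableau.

34

Ratio test on column x1 — row 1: (39/4)/2 = 39/8; row 2: entry 0 ≤ 0; row 3: (23/2)/2 = 23/4. Minimum is 39/8 at row 1 (u1 leaves); pivot element 2.
Divide row 1 by 2; eliminate column x1 from the other rows.
z-row update in column RHS: 19/4 − (-6)·(39/8) = 34.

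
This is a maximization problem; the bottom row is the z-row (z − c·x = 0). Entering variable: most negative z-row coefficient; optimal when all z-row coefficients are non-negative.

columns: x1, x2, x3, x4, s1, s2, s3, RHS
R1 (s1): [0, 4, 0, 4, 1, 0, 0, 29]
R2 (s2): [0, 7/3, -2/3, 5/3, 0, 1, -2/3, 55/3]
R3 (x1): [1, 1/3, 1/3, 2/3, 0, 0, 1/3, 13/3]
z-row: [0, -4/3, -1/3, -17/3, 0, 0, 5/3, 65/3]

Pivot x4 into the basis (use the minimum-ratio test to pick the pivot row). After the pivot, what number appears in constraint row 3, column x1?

Ratio test on column x4 — row 1: 29/4 = 29/4; row 2: (55/3)/(5/3) = 11; row 3: (13/3)/(2/3) = 13/2. Minimum is 13/2 at row 3 (x1 leaves); pivot element 2/3.
Divide row 3 by 2/3; eliminate column x4 from the other rows.
In the new row 3, the x1 entry is the old entry divided by the pivot: 1/(2/3) = 3/2.

3/2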